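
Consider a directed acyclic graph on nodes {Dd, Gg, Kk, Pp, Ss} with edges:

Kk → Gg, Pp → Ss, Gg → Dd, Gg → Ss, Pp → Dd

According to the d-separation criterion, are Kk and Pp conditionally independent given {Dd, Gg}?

Enumerating the 2 paths from Kk to Pp and testing each for blocking by {Dd, Gg}:
  1. Kk → Gg → Ss ← Pp — Gg:chain[blocks]; Ss:collider[blocks] ⇒ blocked
  2. Kk → Gg → Dd ← Pp — Gg:chain[blocks]; Dd:collider[open] ⇒ blocked
Every path is blocked, so Kk and Pp are d-separated given {Dd, Gg}.

Yes — Kk and Pp are d-separated given {Dd, Gg}.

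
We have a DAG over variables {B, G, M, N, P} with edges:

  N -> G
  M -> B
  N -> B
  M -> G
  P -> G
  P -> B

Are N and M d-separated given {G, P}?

No

We examine all 4 paths between N and M:
Path 1: N → B ← M
  B is a collider here and neither B nor any of its descendants is conditioned on, so the collider stays closed — the path is blocked at B.
Path 2: N → B ← P → G ← M
  B is a collider here and neither B nor any of its descendants is conditioned on, so the collider stays closed — the path is blocked at B.
Path 3: N → G ← M
  G is a collider and G is conditioned on, which opens it — no node blocks this path, so it is active.
Path 4: N → G ← P → B ← M
  P is a fork here and P is conditioned on, so the path is blocked at P.
Because an active path exists, N and M are not d-separated.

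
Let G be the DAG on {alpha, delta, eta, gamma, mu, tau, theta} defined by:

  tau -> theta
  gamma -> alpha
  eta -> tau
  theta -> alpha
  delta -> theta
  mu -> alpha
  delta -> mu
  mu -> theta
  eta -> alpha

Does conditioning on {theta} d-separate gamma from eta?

Yes

4 paths connect gamma and eta; each must be blocked for d-separation to hold:
  1. gamma → alpha ← theta ← tau ← eta — alpha:collider[blocks]; theta:chain[blocks]; tau:chain[open] ⇒ blocked
  2. gamma → alpha ← mu ← delta → theta ← tau ← eta — alpha:collider[blocks]; mu:chain[open]; delta:fork[open]; theta:collider[open]; tau:chain[open] ⇒ blocked
  3. gamma → alpha ← mu → theta ← tau ← eta — alpha:collider[blocks]; mu:fork[open]; theta:collider[open]; tau:chain[open] ⇒ blocked
  4. gamma → alpha ← eta — alpha:collider[blocks] ⇒ blocked
Every path is blocked, so gamma and eta are d-separated given {theta}.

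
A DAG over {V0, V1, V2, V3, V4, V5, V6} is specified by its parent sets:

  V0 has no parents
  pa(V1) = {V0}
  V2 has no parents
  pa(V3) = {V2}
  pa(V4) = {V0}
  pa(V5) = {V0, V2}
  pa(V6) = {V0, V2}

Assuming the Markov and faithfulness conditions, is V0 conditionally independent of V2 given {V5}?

No — V0 and V2 are not d-separated given {V5}.

We examine all 2 paths between V0 and V2:
Path 1: V0 → V5 ← V2
  V5 is a collider and V5 is conditioned on, which opens it — no node blocks this path, so it is active.
Path 2: V0 → V6 ← V2
  V6 is a collider here and neither V6 nor any of its descendants is conditioned on, so the collider stays closed — the path is blocked at V6.
Because an active path exists, V0 and V2 are not d-separated.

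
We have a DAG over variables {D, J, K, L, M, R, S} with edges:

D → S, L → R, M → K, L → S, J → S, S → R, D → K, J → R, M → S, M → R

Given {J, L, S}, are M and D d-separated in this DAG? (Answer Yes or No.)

No

There are 5 undirected paths between M and D; checking each against the conditioning set {J, L, S}:
  1. M → R ← J → S ← D — R:collider[blocks]; J:fork[blocks]; S:collider[open] ⇒ blocked
  2. M → R ← S ← D — R:collider[blocks]; S:chain[blocks] ⇒ blocked
  3. M → R ← L → S ← D — R:collider[blocks]; L:fork[blocks]; S:collider[open] ⇒ blocked
  4. M → S ← D — S:collider[open] ⇒ active
  5. M → K ← D — K:collider[blocks] ⇒ blocked
At least one path is unblocked, so d-separation fails.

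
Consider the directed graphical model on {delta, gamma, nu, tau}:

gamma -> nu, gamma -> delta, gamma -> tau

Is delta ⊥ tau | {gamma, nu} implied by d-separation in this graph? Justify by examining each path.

Yes

Only one path connects delta and tau:
  1. delta ← gamma → tau — gamma:fork[blocks] ⇒ blocked
All paths are blocked; delta ⊥ tau | {gamma, nu} holds.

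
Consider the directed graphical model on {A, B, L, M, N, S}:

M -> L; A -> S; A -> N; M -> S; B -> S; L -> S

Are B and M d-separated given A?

We examine all 2 paths between B and M:
  1. B → S ← M — S:collider[blocks] ⇒ blocked
  2. B → S ← L ← M — S:collider[blocks]; L:chain[open] ⇒ blocked
Since every path is blocked, d-separation holds.

Yes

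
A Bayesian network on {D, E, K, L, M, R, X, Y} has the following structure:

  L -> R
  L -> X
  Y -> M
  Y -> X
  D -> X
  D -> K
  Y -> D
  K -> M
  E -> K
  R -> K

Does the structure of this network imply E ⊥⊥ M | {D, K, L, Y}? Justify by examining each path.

5 paths connect E and M; each must be blocked for d-separation to hold:
  1. E → K ← D ← Y → M — K:collider[open]; D:chain[blocks]; Y:fork[blocks] ⇒ blocked
  2. E → K ← D → X ← Y → M — K:collider[open]; D:fork[blocks]; X:collider[blocks]; Y:fork[blocks] ⇒ blocked
  3. E → K → M — K:chain[blocks] ⇒ blocked
  4. E → K ← R ← L → X ← Y → M — K:collider[open]; R:chain[open]; L:fork[blocks]; X:collider[blocks]; Y:fork[blocks] ⇒ blocked
  5. E → K ← R ← L → X ← D ← Y → M — K:collider[open]; R:chain[open]; L:fork[blocks]; X:collider[blocks]; D:chain[blocks]; Y:fork[blocks] ⇒ blocked
Every path is blocked, so E and M are d-separated given {D, K, L, Y}.

Yes — E and M are d-separated given {D, K, L, Y}.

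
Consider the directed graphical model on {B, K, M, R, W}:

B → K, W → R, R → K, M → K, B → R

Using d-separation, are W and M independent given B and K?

There are 2 undirected paths between W and M; checking each against the conditioning set {B, K}:
Path 1: W → R → K ← M
  R is a chain and R is not conditioned on; K is a collider and K is conditioned on, which opens it — no node blocks this path, so it is active.
Path 2: W → R ← B → K ← M
  B is a fork here and B is conditioned on, so the path is blocked at B.
At least one path is unblocked, so d-separation fails.

No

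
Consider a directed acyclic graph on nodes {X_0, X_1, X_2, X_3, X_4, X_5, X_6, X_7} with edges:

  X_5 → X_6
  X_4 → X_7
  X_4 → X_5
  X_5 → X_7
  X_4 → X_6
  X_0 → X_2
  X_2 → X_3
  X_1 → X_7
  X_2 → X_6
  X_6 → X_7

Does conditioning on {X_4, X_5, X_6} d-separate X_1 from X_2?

Enumerating the 5 paths from X_1 to X_2 and testing each for blocking by {X_4, X_5, X_6}:
Path 1: X_1 → X_7 ← X_6 ← X_2
  X_7 is a collider here and neither X_7 nor any of its descendants is conditioned on, so the collider stays closed — the path is blocked at X_7.
Path 2: X_1 → X_7 ← X_4 → X_6 ← X_2
  X_7 is a collider here and neither X_7 nor any of its descendants is conditioned on, so the collider stays closed — the path is blocked at X_7.
Path 3: X_1 → X_7 ← X_4 → X_5 → X_6 ← X_2
  X_7 is a collider here and neither X_7 nor any of its descendants is conditioned on, so the collider stays closed — the path is blocked at X_7.
Path 4: X_1 → X_7 ← X_5 → X_6 ← X_2
  X_7 is a collider here and neither X_7 nor any of its descendants is conditioned on, so the collider stays closed — the path is blocked at X_7.
Path 5: X_1 → X_7 ← X_5 ← X_4 → X_6 ← X_2
  X_7 is a collider here and neither X_7 nor any of its descendants is conditioned on, so the collider stays closed — the path is blocked at X_7.
Every path is blocked, so X_1 and X_2 are d-separated given {X_4, X_5, X_6}.

Yes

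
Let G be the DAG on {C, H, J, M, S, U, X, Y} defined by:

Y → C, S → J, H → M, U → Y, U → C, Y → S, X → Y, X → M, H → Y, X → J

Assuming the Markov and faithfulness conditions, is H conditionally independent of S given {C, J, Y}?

Enumerating the 4 paths from H to S and testing each for blocking by {C, J, Y}:
Path 1: H → M ← X → Y → S
  M is a collider here and neither M nor any of its descendants is conditioned on, so the collider stays closed — the path is blocked at M.
Path 2: H → M ← X → J ← S
  M is a collider here and neither M nor any of its descendants is conditioned on, so the collider stays closed — the path is blocked at M.
Path 3: H → Y ← X → J ← S
  Y is a collider and Y is conditioned on, which opens it; X is a fork and X is not conditioned on; J is a collider and J is conditioned on, which opens it — no node blocks this path, so it is active.
Path 4: H → Y → S
  Y is a chain here and Y is conditioned on, so the path is blocked at Y.
Since the path H → Y ← X → J ← S is active, H and S are not d-separated given {C, J, Y}.

No — H and S are not d-separated given {C, J, Y}.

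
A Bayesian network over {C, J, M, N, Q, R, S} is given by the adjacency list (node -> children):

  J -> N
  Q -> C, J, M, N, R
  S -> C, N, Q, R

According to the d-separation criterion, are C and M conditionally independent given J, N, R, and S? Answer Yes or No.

5 paths connect C and M; each must be blocked for d-separation to hold:
Path 1: C ← Q → M
  Q is a fork and Q is not conditioned on — no node blocks this path, so it is active.
Path 2: C ← S → N ← Q → M
  S is a fork here and S is conditioned on, so the path is blocked at S.
Path 3: C ← S → N ← J ← Q → M
  S is a fork here and S is conditioned on, so the path is blocked at S.
Path 4: C ← S → Q → M
  S is a fork here and S is conditioned on, so the path is blocked at S.
Path 5: C ← S → R ← Q → M
  S is a fork here and S is conditioned on, so the path is blocked at S.
Because an active path exists, C and M are not d-separated.

No — C and M are not d-separated given {J, N, R, S}.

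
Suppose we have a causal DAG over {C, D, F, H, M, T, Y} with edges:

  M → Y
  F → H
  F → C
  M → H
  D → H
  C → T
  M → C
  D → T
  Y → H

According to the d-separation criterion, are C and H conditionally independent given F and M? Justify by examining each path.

4 paths connect C and H; each must be blocked for d-separation to hold:
  1. C → T ← D → H — T:collider[blocks]; D:fork[open] ⇒ blocked
  2. C ← M → H — M:fork[blocks] ⇒ blocked
  3. C ← M → Y → H — M:fork[blocks]; Y:chain[open] ⇒ blocked
  4. C ← F → H — F:fork[blocks] ⇒ blocked
All paths are blocked; C ⊥ H | {F, M} holds.

Yes — C and H are d-separated given {F, M}.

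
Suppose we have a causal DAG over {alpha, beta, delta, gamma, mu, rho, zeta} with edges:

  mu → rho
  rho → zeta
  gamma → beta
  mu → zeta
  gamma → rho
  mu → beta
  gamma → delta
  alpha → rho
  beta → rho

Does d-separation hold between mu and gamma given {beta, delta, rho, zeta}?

No

Enumerating the 6 paths from mu to gamma and testing each for blocking by {beta, delta, rho, zeta}:
Path 1: mu → beta → rho ← gamma
  beta is a chain here and beta is conditioned on, so the path is blocked at beta.
Path 2: mu → beta ← gamma
  beta is a collider and beta is conditioned on, which opens it — no node blocks this path, so it is active.
Path 3: mu → zeta ← rho ← beta ← gamma
  rho is a chain here and rho is conditioned on, so the path is blocked at rho.
Path 4: mu → zeta ← rho ← gamma
  rho is a chain here and rho is conditioned on, so the path is blocked at rho.
Path 5: mu → rho ← beta ← gamma
  beta is a chain here and beta is conditioned on, so the path is blocked at beta.
Path 6: mu → rho ← gamma
  rho is a collider and rho is conditioned on, which opens it — no node blocks this path, so it is active.
Because an active path exists, mu and gamma are not d-separated.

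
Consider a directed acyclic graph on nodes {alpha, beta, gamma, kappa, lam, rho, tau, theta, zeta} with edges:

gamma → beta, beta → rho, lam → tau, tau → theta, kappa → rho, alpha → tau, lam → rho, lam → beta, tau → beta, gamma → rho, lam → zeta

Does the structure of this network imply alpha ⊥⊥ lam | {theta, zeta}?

4 paths connect alpha and lam; each must be blocked for d-separation to hold:
Path 1: alpha → tau → beta ← lam
  beta is a collider here and neither beta nor any of its descendants is conditioned on, so the collider stays closed — the path is blocked at beta.
Path 2: alpha → tau → beta ← gamma → rho ← lam
  beta is a collider here and neither beta nor any of its descendants is conditioned on, so the collider stays closed — the path is blocked at beta.
Path 3: alpha → tau → beta → rho ← lam
  rho is a collider here and neither rho nor any of its descendants is conditioned on, so the collider stays closed — the path is blocked at rho.
Path 4: alpha → tau ← lam
  tau is a collider and its descendant theta is conditioned on, which opens it — no node blocks this path, so it is active.
Because an active path exists, alpha and lam are not d-separated.

No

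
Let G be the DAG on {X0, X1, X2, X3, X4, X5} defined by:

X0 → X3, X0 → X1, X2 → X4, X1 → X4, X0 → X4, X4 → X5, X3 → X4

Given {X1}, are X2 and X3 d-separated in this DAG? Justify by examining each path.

Yes

There are 3 undirected paths between X2 and X3; checking each against the conditioning set {X1}:
  1. X2 → X4 ← X1 ← X0 → X3 — X4:collider[blocks]; X1:chain[blocks]; X0:fork[open] ⇒ blocked
  2. X2 → X4 ← X3 — X4:collider[blocks] ⇒ blocked
  3. X2 → X4 ← X0 → X3 — X4:collider[blocks]; X0:fork[open] ⇒ blocked
Every path is blocked, so X2 and X3 are d-separated given {X1}.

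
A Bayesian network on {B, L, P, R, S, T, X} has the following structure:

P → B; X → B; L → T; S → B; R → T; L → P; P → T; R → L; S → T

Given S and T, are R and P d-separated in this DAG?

Enumerating the 6 paths from R to P and testing each for blocking by {S, T}:
Path 1: R → T ← L → P
  T is a collider and T is conditioned on, which opens it; L is a fork and L is not conditioned on — no node blocks this path, so it is active.
Path 2: R → T ← S → B ← P
  S is a fork here and S is conditioned on, so the path is blocked at S.
Path 3: R → T ← P
  T is a collider and T is conditioned on, which opens it — no node blocks this path, so it is active.
Path 4: R → L → T ← S → B ← P
  S is a fork here and S is conditioned on, so the path is blocked at S.
Path 5: R → L → T ← P
  L is a chain and L is not conditioned on; T is a collider and T is conditioned on, which opens it — no node blocks this path, so it is active.
Path 6: R → L → P
  L is a chain and L is not conditioned on — no node blocks this path, so it is active.
Because an active path exists, R and P are not d-separated.

No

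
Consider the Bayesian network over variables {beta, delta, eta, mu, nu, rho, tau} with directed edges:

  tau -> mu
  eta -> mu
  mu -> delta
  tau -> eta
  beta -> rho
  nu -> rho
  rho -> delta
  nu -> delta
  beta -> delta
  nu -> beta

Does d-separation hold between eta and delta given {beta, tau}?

No

We examine all 2 paths between eta and delta:
Path 1: eta → mu → delta
  mu is a chain and mu is not conditioned on — no node blocks this path, so it is active.
Path 2: eta ← tau → mu → delta
  tau is a fork here and tau is conditioned on, so the path is blocked at tau.
Because an active path exists, eta and delta are not d-separated.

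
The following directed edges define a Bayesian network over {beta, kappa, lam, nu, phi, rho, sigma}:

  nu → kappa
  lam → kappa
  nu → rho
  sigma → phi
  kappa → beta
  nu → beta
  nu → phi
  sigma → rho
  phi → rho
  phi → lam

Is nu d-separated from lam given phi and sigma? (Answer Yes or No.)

We examine all 5 paths between nu and lam:
  1. nu → kappa ← lam — kappa:collider[blocks] ⇒ blocked
  2. nu → beta ← kappa ← lam — beta:collider[blocks]; kappa:chain[open] ⇒ blocked
  3. nu → rho ← sigma → phi → lam — rho:collider[blocks]; sigma:fork[blocks]; phi:chain[blocks] ⇒ blocked
  4. nu → rho ← phi → lam — rho:collider[blocks]; phi:fork[blocks] ⇒ blocked
  5. nu → phi → lam — phi:chain[blocks] ⇒ blocked
Every path is blocked, so nu and lam are d-separated given {phi, sigma}.

Yes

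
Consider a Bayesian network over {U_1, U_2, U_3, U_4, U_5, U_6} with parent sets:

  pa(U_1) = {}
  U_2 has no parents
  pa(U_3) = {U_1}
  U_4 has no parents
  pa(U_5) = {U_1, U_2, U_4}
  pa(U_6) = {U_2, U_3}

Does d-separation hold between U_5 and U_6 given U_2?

No

There are 2 undirected paths between U_5 and U_6; checking each against the conditioning set {U_2}:
  1. U_5 ← U_2 → U_6 — U_2:fork[blocks] ⇒ blocked
  2. U_5 ← U_1 → U_3 → U_6 — U_1:fork[open]; U_3:chain[open] ⇒ active
At least one path is unblocked, so d-separation fails.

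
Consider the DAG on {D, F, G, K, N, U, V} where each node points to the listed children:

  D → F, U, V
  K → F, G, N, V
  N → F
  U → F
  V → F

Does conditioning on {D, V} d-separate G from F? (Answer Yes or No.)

Enumerating the 5 paths from G to F and testing each for blocking by {D, V}:
  1. G ← K → F — K:fork[open] ⇒ active
  2. G ← K → V → F — K:fork[open]; V:chain[blocks] ⇒ blocked
  3. G ← K → V ← D → U → F — K:fork[open]; V:collider[open]; D:fork[blocks]; U:chain[open] ⇒ blocked
  4. G ← K → V ← D → F — K:fork[open]; V:collider[open]; D:fork[blocks] ⇒ blocked
  5. G ← K → N → F — K:fork[open]; N:chain[open] ⇒ active
Because an active path exists, G and F are not d-separated.

No — G and F are not d-separated given {D, V}.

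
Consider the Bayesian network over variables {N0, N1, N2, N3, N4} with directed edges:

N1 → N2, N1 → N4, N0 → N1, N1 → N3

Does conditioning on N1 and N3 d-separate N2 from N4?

The only undirected path from N2 to N4 is:
Path 1: N2 ← N1 → N4
  N1 is a fork here and N1 is conditioned on, so the path is blocked at N1.
Every path is blocked, so N2 and N4 are d-separated given {N1, N3}.

Yes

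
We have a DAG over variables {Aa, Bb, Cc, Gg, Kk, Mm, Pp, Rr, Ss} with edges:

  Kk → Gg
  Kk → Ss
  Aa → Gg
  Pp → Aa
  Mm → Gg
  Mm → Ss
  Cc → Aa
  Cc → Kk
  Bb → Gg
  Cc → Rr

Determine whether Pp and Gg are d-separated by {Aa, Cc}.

3 paths connect Pp and Gg; each must be blocked for d-separation to hold:
Path 1: Pp → Aa → Gg
  Aa is a chain here and Aa is conditioned on, so the path is blocked at Aa.
Path 2: Pp → Aa ← Cc → Kk → Ss ← Mm → Gg
  Cc is a fork here and Cc is conditioned on, so the path is blocked at Cc.
Path 3: Pp → Aa ← Cc → Kk → Gg
  Cc is a fork here and Cc is conditioned on, so the path is blocked at Cc.
Every path is blocked, so Pp and Gg are d-separated given {Aa, Cc}.

Yes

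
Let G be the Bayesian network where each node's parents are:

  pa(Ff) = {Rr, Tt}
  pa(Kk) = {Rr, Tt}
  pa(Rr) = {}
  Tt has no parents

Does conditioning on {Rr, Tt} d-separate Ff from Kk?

Yes

2 paths connect Ff and Kk; each must be blocked for d-separation to hold:
Path 1: Ff ← Rr → Kk
  Rr is a fork here and Rr is conditioned on, so the path is blocked at Rr.
Path 2: Ff ← Tt → Kk
  Tt is a fork here and Tt is conditioned on, so the path is blocked at Tt.
Since every path is blocked, d-separation holds.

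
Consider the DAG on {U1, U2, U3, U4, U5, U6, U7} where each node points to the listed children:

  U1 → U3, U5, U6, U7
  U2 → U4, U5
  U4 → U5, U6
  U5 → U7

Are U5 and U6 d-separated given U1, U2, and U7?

No

There are 4 undirected paths between U5 and U6; checking each against the conditioning set {U1, U2, U7}:
Path 1: U5 ← U4 → U6
  U4 is a fork and U4 is not conditioned on — no node blocks this path, so it is active.
Path 2: U5 ← U2 → U4 → U6
  U2 is a fork here and U2 is conditioned on, so the path is blocked at U2.
Path 3: U5 ← U1 → U6
  U1 is a fork here and U1 is conditioned on, so the path is blocked at U1.
Path 4: U5 → U7 ← U1 → U6
  U1 is a fork here and U1 is conditioned on, so the path is blocked at U1.
Because an active path exists, U5 and U6 are not d-separated.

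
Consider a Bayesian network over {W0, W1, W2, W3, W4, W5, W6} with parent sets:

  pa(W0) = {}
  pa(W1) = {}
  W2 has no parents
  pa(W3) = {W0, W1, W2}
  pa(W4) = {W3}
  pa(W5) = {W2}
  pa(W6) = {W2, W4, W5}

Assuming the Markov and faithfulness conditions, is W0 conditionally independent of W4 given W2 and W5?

There are 3 undirected paths between W0 and W4; checking each against the conditioning set {W2, W5}:
Path 1: W0 → W3 → W4
  W3 is a chain and W3 is not conditioned on — no node blocks this path, so it is active.
Path 2: W0 → W3 ← W2 → W6 ← W4
  W3 is a collider here and neither W3 nor any of its descendants is conditioned on, so the collider stays closed — the path is blocked at W3.
Path 3: W0 → W3 ← W2 → W5 → W6 ← W4
  W3 is a collider here and neither W3 nor any of its descendants is conditioned on, so the collider stays closed — the path is blocked at W3.
Since the path W0 → W3 → W4 is active, W0 and W4 are not d-separated given {W2, W5}.

No — W0 and W4 are not d-separated given {W2, W5}.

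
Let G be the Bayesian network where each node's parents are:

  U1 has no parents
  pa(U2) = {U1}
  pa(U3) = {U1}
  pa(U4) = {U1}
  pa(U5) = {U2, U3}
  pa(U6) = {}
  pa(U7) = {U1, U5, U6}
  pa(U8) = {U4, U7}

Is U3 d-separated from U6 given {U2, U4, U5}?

Enumerating the 6 paths from U3 to U6 and testing each for blocking by {U2, U4, U5}:
Path 1: U3 → U5 → U7 ← U6
  U5 is a chain here and U5 is conditioned on, so the path is blocked at U5.
Path 2: U3 → U5 ← U2 ← U1 → U7 ← U6
  U2 is a chain here and U2 is conditioned on, so the path is blocked at U2.
Path 3: U3 → U5 ← U2 ← U1 → U4 → U8 ← U7 ← U6
  U2 is a chain here and U2 is conditioned on, so the path is blocked at U2.
Path 4: U3 ← U1 → U7 ← U6
  U7 is a collider here and neither U7 nor any of its descendants is conditioned on, so the collider stays closed — the path is blocked at U7.
Path 5: U3 ← U1 → U2 → U5 → U7 ← U6
  U2 is a chain here and U2 is conditioned on, so the path is blocked at U2.
Path 6: U3 ← U1 → U4 → U8 ← U7 ← U6
  U4 is a chain here and U4 is conditioned on, so the path is blocked at U4.
All paths are blocked; U3 ⊥ U6 | {U2, U4, U5} holds.

Yes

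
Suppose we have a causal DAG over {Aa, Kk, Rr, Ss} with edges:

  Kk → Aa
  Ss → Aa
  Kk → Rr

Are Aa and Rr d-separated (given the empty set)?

The only undirected path from Aa to Rr is:
Path 1: Aa ← Kk → Rr
  Kk is a fork and Kk is not conditioned on — no node blocks this path, so it is active.
Since the path Aa ← Kk → Rr is active, Aa and Rr are not d-separated given ∅.

No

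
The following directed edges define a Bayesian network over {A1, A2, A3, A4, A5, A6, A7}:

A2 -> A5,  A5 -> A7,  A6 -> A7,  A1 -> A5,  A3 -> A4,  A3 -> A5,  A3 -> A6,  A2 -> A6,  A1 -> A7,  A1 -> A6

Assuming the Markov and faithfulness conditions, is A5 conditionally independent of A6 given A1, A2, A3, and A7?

There are 6 undirected paths between A5 and A6; checking each against the conditioning set {A1, A2, A3, A7}:
Path 1: A5 ← A1 → A7 ← A6
  A1 is a fork here and A1 is conditioned on, so the path is blocked at A1.
Path 2: A5 ← A1 → A6
  A1 is a fork here and A1 is conditioned on, so the path is blocked at A1.
Path 3: A5 ← A2 → A6
  A2 is a fork here and A2 is conditioned on, so the path is blocked at A2.
Path 4: A5 → A7 ← A1 → A6
  A1 is a fork here and A1 is conditioned on, so the path is blocked at A1.
Path 5: A5 → A7 ← A6
  A7 is a collider and A7 is conditioned on, which opens it — no node blocks this path, so it is active.
Path 6: A5 ← A3 → A6
  A3 is a fork here and A3 is conditioned on, so the path is blocked at A3.
Because an active path exists, A5 and A6 are not d-separated.

No — A5 and A6 are not d-separated given {A1, A2, A3, A7}.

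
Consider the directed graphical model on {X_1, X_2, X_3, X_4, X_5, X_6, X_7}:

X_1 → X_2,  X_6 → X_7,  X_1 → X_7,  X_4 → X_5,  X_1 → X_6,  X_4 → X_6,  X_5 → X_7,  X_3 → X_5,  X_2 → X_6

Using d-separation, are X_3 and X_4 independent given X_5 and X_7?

No — X_3 and X_4 are not d-separated given {X_5, X_7}.

We examine all 4 paths between X_3 and X_4:
Path 1: X_3 → X_5 → X_7 ← X_1 → X_2 → X_6 ← X_4
  X_5 is a chain here and X_5 is conditioned on, so the path is blocked at X_5.
Path 2: X_3 → X_5 → X_7 ← X_1 → X_6 ← X_4
  X_5 is a chain here and X_5 is conditioned on, so the path is blocked at X_5.
Path 3: X_3 → X_5 → X_7 ← X_6 ← X_4
  X_5 is a chain here and X_5 is conditioned on, so the path is blocked at X_5.
Path 4: X_3 → X_5 ← X_4
  X_5 is a collider and X_5 is conditioned on, which opens it — no node blocks this path, so it is active.
Since the path X_3 → X_5 ← X_4 is active, X_3 and X_4 are not d-separated given {X_5, X_7}.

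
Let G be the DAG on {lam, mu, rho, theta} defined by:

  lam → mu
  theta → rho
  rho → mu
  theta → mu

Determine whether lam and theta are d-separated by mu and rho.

We examine all 2 paths between lam and theta:
  1. lam → mu ← theta — mu:collider[open] ⇒ active
  2. lam → mu ← rho ← theta — mu:collider[open]; rho:chain[blocks] ⇒ blocked
Since the path lam → mu ← theta is active, lam and theta are not d-separated given {mu, rho}.

No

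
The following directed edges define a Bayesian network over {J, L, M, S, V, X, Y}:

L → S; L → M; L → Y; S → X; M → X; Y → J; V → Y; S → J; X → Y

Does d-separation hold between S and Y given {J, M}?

No

5 paths connect S and Y; each must be blocked for d-separation to hold:
Path 1: S → X ← M ← L → Y
  M is a chain here and M is conditioned on, so the path is blocked at M.
Path 2: S → X → Y
  X is a chain and X is not conditioned on — no node blocks this path, so it is active.
Path 3: S ← L → M → X → Y
  M is a chain here and M is conditioned on, so the path is blocked at M.
Path 4: S ← L → Y
  L is a fork and L is not conditioned on — no node blocks this path, so it is active.
Path 5: S → J ← Y
  J is a collider and J is conditioned on, which opens it — no node blocks this path, so it is active.
Since the path S → X → Y is active, S and Y are not d-separated given {J, M}.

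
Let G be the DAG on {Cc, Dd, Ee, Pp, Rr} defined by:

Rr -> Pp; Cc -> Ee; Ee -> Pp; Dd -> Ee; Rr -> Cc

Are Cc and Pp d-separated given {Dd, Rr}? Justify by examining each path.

Enumerating the 2 paths from Cc to Pp and testing each for blocking by {Dd, Rr}:
Path 1: Cc ← Rr → Pp
  Rr is a fork here and Rr is conditioned on, so the path is blocked at Rr.
Path 2: Cc → Ee → Pp
  Ee is a chain and Ee is not conditioned on — no node blocks this path, so it is active.
At least one path is unblocked, so d-separation fails.

No — Cc and Pp are not d-separated given {Dd, Rr}.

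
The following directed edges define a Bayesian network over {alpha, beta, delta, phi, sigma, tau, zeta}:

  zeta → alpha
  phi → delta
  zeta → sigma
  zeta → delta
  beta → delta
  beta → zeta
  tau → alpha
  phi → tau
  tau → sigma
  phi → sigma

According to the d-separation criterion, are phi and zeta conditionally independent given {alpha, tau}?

Yes

There are 6 undirected paths between phi and zeta; checking each against the conditioning set {alpha, tau}:
Path 1: phi → sigma ← zeta
  sigma is a collider here and neither sigma nor any of its descendants is conditioned on, so the collider stays closed — the path is blocked at sigma.
Path 2: phi → sigma ← tau → alpha ← zeta
  sigma is a collider here and neither sigma nor any of its descendants is conditioned on, so the collider stays closed — the path is blocked at sigma.
Path 3: phi → delta ← zeta
  delta is a collider here and neither delta nor any of its descendants is conditioned on, so the collider stays closed — the path is blocked at delta.
Path 4: phi → delta ← beta → zeta
  delta is a collider here and neither delta nor any of its descendants is conditioned on, so the collider stays closed — the path is blocked at delta.
Path 5: phi → tau → sigma ← zeta
  tau is a chain here and tau is conditioned on, so the path is blocked at tau.
Path 6: phi → tau → alpha ← zeta
  tau is a chain here and tau is conditioned on, so the path is blocked at tau.
Since every path is blocked, d-separation holds.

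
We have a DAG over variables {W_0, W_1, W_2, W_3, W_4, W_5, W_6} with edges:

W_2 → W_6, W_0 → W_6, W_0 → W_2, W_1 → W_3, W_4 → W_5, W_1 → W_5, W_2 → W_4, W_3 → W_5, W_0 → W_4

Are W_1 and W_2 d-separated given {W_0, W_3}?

Yes

There are 6 undirected paths between W_1 and W_2; checking each against the conditioning set {W_0, W_3}:
  1. W_1 → W_3 → W_5 ← W_4 ← W_2 — W_3:chain[blocks]; W_5:collider[blocks]; W_4:chain[open] ⇒ blocked
  2. W_1 → W_3 → W_5 ← W_4 ← W_0 → W_2 — W_3:chain[blocks]; W_5:collider[blocks]; W_4:chain[open]; W_0:fork[blocks] ⇒ blocked
  3. W_1 → W_3 → W_5 ← W_4 ← W_0 → W_6 ← W_2 — W_3:chain[blocks]; W_5:collider[blocks]; W_4:chain[open]; W_0:fork[blocks]; W_6:collider[blocks] ⇒ blocked
  4. W_1 → W_5 ← W_4 ← W_2 — W_5:collider[blocks]; W_4:chain[open] ⇒ blocked
  5. W_1 → W_5 ← W_4 ← W_0 → W_2 — W_5:collider[blocks]; W_4:chain[open]; W_0:fork[blocks] ⇒ blocked
  6. W_1 → W_5 ← W_4 ← W_0 → W_6 ← W_2 — W_5:collider[blocks]; W_4:chain[open]; W_0:fork[blocks]; W_6:collider[blocks] ⇒ blocked
All paths are blocked; W_1 ⊥ W_2 | {W_0, W_3} holds.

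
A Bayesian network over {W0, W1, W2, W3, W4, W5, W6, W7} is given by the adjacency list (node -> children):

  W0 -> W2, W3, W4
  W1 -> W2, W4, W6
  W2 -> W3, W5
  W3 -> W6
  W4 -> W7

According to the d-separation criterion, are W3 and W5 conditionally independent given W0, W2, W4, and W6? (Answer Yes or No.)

Yes

Enumerating the 5 paths from W3 to W5 and testing each for blocking by {W0, W2, W4, W6}:
Path 1: W3 → W6 ← W1 → W4 ← W0 → W2 → W5
  W0 is a fork here and W0 is conditioned on, so the path is blocked at W0.
Path 2: W3 → W6 ← W1 → W2 → W5
  W2 is a chain here and W2 is conditioned on, so the path is blocked at W2.
Path 3: W3 ← W0 → W4 ← W1 → W2 → W5
  W0 is a fork here and W0 is conditioned on, so the path is blocked at W0.
Path 4: W3 ← W0 → W2 → W5
  W0 is a fork here and W0 is conditioned on, so the path is blocked at W0.
Path 5: W3 ← W2 → W5
  W2 is a fork here and W2 is conditioned on, so the path is blocked at W2.
All paths are blocked; W3 ⊥ W5 | {W0, W2, W4, W6} holds.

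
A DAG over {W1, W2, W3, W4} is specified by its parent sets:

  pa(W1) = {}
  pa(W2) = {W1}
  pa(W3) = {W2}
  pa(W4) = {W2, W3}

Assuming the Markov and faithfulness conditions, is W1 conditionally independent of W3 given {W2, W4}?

2 paths connect W1 and W3; each must be blocked for d-separation to hold:
  1. W1 → W2 → W3 — W2:chain[blocks] ⇒ blocked
  2. W1 → W2 → W4 ← W3 — W2:chain[blocks]; W4:collider[open] ⇒ blocked
Since every path is blocked, d-separation holds.

Yes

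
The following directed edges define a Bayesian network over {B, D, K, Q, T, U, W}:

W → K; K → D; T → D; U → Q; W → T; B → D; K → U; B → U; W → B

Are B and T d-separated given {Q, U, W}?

Yes

We examine all 6 paths between B and T:
Path 1: B → D ← K ← W → T
  D is a collider here and neither D nor any of its descendants is conditioned on, so the collider stays closed — the path is blocked at D.
Path 2: B → D ← T
  D is a collider here and neither D nor any of its descendants is conditioned on, so the collider stays closed — the path is blocked at D.
Path 3: B ← W → K → D ← T
  W is a fork here and W is conditioned on, so the path is blocked at W.
Path 4: B ← W → T
  W is a fork here and W is conditioned on, so the path is blocked at W.
Path 5: B → U ← K → D ← T
  D is a collider here and neither D nor any of its descendants is conditioned on, so the collider stays closed — the path is blocked at D.
Path 6: B → U ← K ← W → T
  W is a fork here and W is conditioned on, so the path is blocked at W.
All paths are blocked; B ⊥ T | {Q, U, W} holds.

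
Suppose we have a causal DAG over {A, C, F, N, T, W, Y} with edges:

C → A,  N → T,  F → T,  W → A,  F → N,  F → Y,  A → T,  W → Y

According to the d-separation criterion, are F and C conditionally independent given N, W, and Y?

Yes

Enumerating the 3 paths from F to C and testing each for blocking by {N, W, Y}:
  1. F → Y ← W → A ← C — Y:collider[open]; W:fork[blocks]; A:collider[blocks] ⇒ blocked
  2. F → N → T ← A ← C — N:chain[blocks]; T:collider[blocks]; A:chain[open] ⇒ blocked
  3. F → T ← A ← C — T:collider[blocks]; A:chain[open] ⇒ blocked
Every path is blocked, so F and C are d-separated given {N, W, Y}.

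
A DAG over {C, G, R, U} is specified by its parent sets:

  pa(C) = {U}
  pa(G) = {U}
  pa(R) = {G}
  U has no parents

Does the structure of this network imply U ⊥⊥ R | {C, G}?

Only one path connects U and R:
Path 1: U → G → R
  G is a chain here and G is conditioned on, so the path is blocked at G.
Every path is blocked, so U and R are d-separated given {C, G}.

Yes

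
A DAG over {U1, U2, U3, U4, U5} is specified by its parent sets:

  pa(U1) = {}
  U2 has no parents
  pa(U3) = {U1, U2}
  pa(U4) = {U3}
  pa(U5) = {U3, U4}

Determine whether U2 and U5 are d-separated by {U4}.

Enumerating the 2 paths from U2 to U5 and testing each for blocking by {U4}:
Path 1: U2 → U3 → U5
  U3 is a chain and U3 is not conditioned on — no node blocks this path, so it is active.
Path 2: U2 → U3 → U4 → U5
  U4 is a chain here and U4 is conditioned on, so the path is blocked at U4.
At least one path is unblocked, so d-separation fails.

No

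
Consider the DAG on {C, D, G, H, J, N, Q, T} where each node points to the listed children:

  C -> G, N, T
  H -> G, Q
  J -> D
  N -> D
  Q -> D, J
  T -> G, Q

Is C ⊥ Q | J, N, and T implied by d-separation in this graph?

Enumerating the 6 paths from C to Q and testing each for blocking by {J, N, T}:
  1. C → T → Q — T:chain[blocks] ⇒ blocked
  2. C → T → G ← H → Q — T:chain[blocks]; G:collider[blocks]; H:fork[open] ⇒ blocked
  3. C → N → D ← Q — N:chain[blocks]; D:collider[blocks] ⇒ blocked
  4. C → N → D ← J ← Q — N:chain[blocks]; D:collider[blocks]; J:chain[blocks] ⇒ blocked
  5. C → G ← T → Q — G:collider[blocks]; T:fork[blocks] ⇒ blocked
  6. C → G ← H → Q — G:collider[blocks]; H:fork[open] ⇒ blocked
Every path is blocked, so C and Q are d-separated given {J, N, T}.

Yes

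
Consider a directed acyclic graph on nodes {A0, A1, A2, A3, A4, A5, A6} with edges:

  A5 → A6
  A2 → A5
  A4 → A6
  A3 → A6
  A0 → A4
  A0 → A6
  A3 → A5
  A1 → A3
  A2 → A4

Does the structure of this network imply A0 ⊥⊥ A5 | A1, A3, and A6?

No — A0 and A5 are not d-separated given {A1, A3, A6}.

6 paths connect A0 and A5; each must be blocked for d-separation to hold:
Path 1: A0 → A4 → A6 ← A5
  A4 is a chain and A4 is not conditioned on; A6 is a collider and A6 is conditioned on, which opens it — no node blocks this path, so it is active.
Path 2: A0 → A4 → A6 ← A3 → A5
  A3 is a fork here and A3 is conditioned on, so the path is blocked at A3.
Path 3: A0 → A4 ← A2 → A5
  A4 is a collider and its descendant A6 is conditioned on, which opens it; A2 is a fork and A2 is not conditioned on — no node blocks this path, so it is active.
Path 4: A0 → A6 ← A4 ← A2 → A5
  A6 is a collider and A6 is conditioned on, which opens it; A4 is a chain and A4 is not conditioned on; A2 is a fork and A2 is not conditioned on — no node blocks this path, so it is active.
Path 5: A0 → A6 ← A5
  A6 is a collider and A6 is conditioned on, which opens it — no node blocks this path, so it is active.
Path 6: A0 → A6 ← A3 → A5
  A3 is a fork here and A3 is conditioned on, so the path is blocked at A3.
Since the path A0 → A4 → A6 ← A5 is active, A0 and A5 are not d-separated given {A1, A3, A6}.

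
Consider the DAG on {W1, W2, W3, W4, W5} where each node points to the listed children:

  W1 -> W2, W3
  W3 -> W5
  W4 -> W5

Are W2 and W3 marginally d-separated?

No

There is one path between W2 and W3:
Path 1: W2 ← W1 → W3
  W1 is a fork and W1 is not conditioned on — no node blocks this path, so it is active.
Because an active path exists, W2 and W3 are not d-separated.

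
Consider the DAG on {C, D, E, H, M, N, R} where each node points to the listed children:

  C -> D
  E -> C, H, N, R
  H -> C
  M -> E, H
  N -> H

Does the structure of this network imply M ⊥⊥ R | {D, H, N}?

We examine all 4 paths between M and R:
Path 1: M → H ← N ← E → R
  N is a chain here and N is conditioned on, so the path is blocked at N.
Path 2: M → H → C ← E → R
  H is a chain here and H is conditioned on, so the path is blocked at H.
Path 3: M → H ← E → R
  H is a collider and H is conditioned on, which opens it; E is a fork and E is not conditioned on — no node blocks this path, so it is active.
Path 4: M → E → R
  E is a chain and E is not conditioned on — no node blocks this path, so it is active.
At least one path is unblocked, so d-separation fails.

No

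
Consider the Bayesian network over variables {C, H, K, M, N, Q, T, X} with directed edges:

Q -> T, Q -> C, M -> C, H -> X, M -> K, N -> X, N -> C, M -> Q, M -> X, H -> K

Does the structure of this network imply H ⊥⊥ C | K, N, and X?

No

Enumerating the 6 paths from H to C and testing each for blocking by {K, N, X}:
Path 1: H → K ← M → Q → C
  K is a collider and K is conditioned on, which opens it; M is a fork and M is not conditioned on; Q is a chain and Q is not conditioned on — no node blocks this path, so it is active.
Path 2: H → K ← M → X ← N → C
  N is a fork here and N is conditioned on, so the path is blocked at N.
Path 3: H → K ← M → C
  K is a collider and K is conditioned on, which opens it; M is a fork and M is not conditioned on — no node blocks this path, so it is active.
Path 4: H → X ← M → Q → C
  X is a collider and X is conditioned on, which opens it; M is a fork and M is not conditioned on; Q is a chain and Q is not conditioned on — no node blocks this path, so it is active.
Path 5: H → X ← M → C
  X is a collider and X is conditioned on, which opens it; M is a fork and M is not conditioned on — no node blocks this path, so it is active.
Path 6: H → X ← N → C
  N is a fork here and N is conditioned on, so the path is blocked at N.
Since the path H → K ← M → Q → C is active, H and C are not d-separated given {K, N, X}.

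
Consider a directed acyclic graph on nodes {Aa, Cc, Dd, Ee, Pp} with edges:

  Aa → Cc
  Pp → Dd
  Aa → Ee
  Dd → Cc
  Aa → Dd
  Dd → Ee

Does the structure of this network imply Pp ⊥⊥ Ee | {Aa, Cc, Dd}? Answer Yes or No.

There are 3 undirected paths between Pp and Ee; checking each against the conditioning set {Aa, Cc, Dd}:
  1. Pp → Dd → Cc ← Aa → Ee — Dd:chain[blocks]; Cc:collider[open]; Aa:fork[blocks] ⇒ blocked
  2. Pp → Dd → Ee — Dd:chain[blocks] ⇒ blocked
  3. Pp → Dd ← Aa → Ee — Dd:collider[open]; Aa:fork[blocks] ⇒ blocked
Every path is blocked, so Pp and Ee are d-separated given {Aa, Cc, Dd}.

Yes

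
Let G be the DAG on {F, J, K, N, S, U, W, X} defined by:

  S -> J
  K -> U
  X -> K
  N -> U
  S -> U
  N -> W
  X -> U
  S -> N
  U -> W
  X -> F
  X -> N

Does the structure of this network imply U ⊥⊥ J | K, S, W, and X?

Yes

We examine all 5 paths between U and J:
  1. U ← S → J — S:fork[blocks] ⇒ blocked
  2. U ← K ← X → N ← S → J — K:chain[blocks]; X:fork[blocks]; N:collider[open]; S:fork[blocks] ⇒ blocked
  3. U ← N ← S → J — N:chain[open]; S:fork[blocks] ⇒ blocked
  4. U → W ← N ← S → J — W:collider[open]; N:chain[open]; S:fork[blocks] ⇒ blocked
  5. U ← X → N ← S → J — X:fork[blocks]; N:collider[open]; S:fork[blocks] ⇒ blocked
Every path is blocked, so U and J are d-separated given {K, S, W, X}.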